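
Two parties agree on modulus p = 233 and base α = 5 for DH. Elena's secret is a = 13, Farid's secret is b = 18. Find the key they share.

Farid sends B = α^b mod p = 5^18 mod 233.
5^1 ≡ 5 (mod 233)
5^2 = (5^1)^2 ≡ 5^2 = 25 ≡ 25 (mod 233)
5^4 = (5^2)^2 ≡ 25^2 = 625 ≡ 159 (mod 233)
5^8 = (5^4)^2 ≡ 159^2 = 25281 ≡ 117 (mod 233)
5^16 = (5^8)^2 ≡ 117^2 = 13689 ≡ 175 (mod 233)
5^18 = 5^16 · 5^2 ≡ 175 · 25 ≡ 181 (mod 233).
So B = 181. Elena then computes K = B^a mod p = 181^13 mod 233.
181^1 ≡ 181 (mod 233)
181^2 = (181^1)^2 ≡ 181^2 = 32761 ≡ 141 (mod 233)
181^4 = (181^2)^2 ≡ 141^2 = 19881 ≡ 76 (mod 233)
181^8 = (181^4)^2 ≡ 76^2 = 5776 ≡ 184 (mod 233)
181^13 = 181^8 · 181^4 · 181^1 ≡ 184 · 76 · 181 ≡ 25 (mod 233).

25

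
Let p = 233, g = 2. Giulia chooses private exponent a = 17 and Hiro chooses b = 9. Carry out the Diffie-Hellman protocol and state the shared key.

Giulia sends A = g^a mod p = 2^17 mod 233.
2^1 ≡ 2 (mod 233)
2^2 = (2^1)^2 ≡ 2^2 = 4 ≡ 4 (mod 233)
2^4 = (2^2)^2 ≡ 4^2 = 16 ≡ 16 (mod 233)
2^8 = (2^4)^2 ≡ 16^2 = 256 ≡ 23 (mod 233)
2^16 = (2^8)^2 ≡ 23^2 = 529 ≡ 63 (mod 233)
2^17 = 2^16 · 2^1 ≡ 63 · 2 ≡ 126 (mod 233).
So A = 126. Hiro then computes K = A^b mod p = 126^9 mod 233.
126^1 ≡ 126 (mod 233)
126^2 = (126^1)^2 ≡ 126^2 = 15876 ≡ 32 (mod 233)
126^4 = (126^2)^2 ≡ 32^2 = 1024 ≡ 92 (mod 233)
126^8 = (126^4)^2 ≡ 92^2 = 8464 ≡ 76 (mod 233)
126^9 = 126^8 · 126^1 ≡ 76 · 126 ≡ 23 (mod 233).

23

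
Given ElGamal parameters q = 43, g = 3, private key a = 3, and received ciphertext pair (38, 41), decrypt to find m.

21

Shared mask s = c₁^a mod q = 38^3 mod 43.
38^1 ≡ 38 (mod 43)
38^2 = (38^1)^2 ≡ 38^2 = 1444 ≡ 25 (mod 43)
38^3 = 38^2 · 38^1 ≡ 25 · 38 ≡ 4 (mod 43).
So s = 4; s⁻¹ ≡ 11 (mod 43).
m = c₂ · s⁻¹ mod 43 = 41 · 11 mod 43 = 21.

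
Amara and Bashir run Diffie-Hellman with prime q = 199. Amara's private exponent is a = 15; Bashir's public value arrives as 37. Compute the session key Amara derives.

93

Shared key K = 37^15 mod 199.
37^1 ≡ 37 (mod 199)
37^2 = (37^1)^2 ≡ 37^2 = 1369 ≡ 175 (mod 199)
37^4 = (37^2)^2 ≡ 175^2 = 30625 ≡ 178 (mod 199)
37^8 = (37^4)^2 ≡ 178^2 = 31684 ≡ 43 (mod 199)
37^15 = 37^8 · 37^4 · 37^2 · 37^1 ≡ 43 · 178 · 175 · 37 ≡ 93 (mod 199).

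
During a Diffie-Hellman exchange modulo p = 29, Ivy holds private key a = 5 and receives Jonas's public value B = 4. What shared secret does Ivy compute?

9

Shared key K = 4^5 mod 29.
4^1 ≡ 4 (mod 29)
4^2 = (4^1)^2 ≡ 4^2 = 16 ≡ 16 (mod 29)
4^4 = (4^2)^2 ≡ 16^2 = 256 ≡ 24 (mod 29)
4^5 = 4^4 · 4^1 ≡ 24 · 4 ≡ 9 (mod 29).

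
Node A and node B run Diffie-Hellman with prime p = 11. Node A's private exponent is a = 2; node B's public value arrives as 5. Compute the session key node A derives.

Shared key K = 5^2 mod 11.
5^1 ≡ 5 (mod 11)
5^2 = (5^1)^2 ≡ 5^2 = 25 ≡ 3 (mod 11)

3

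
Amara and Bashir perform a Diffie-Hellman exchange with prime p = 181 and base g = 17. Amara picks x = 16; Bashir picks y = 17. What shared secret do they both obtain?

Bashir sends B = g^y mod p = 17^17 mod 181.
17^1 ≡ 17 (mod 181)
17^2 = (17^1)^2 ≡ 17^2 = 289 ≡ 108 (mod 181)
17^4 = (17^2)^2 ≡ 108^2 = 11664 ≡ 80 (mod 181)
17^8 = (17^4)^2 ≡ 80^2 = 6400 ≡ 65 (mod 181)
17^16 = (17^8)^2 ≡ 65^2 = 4225 ≡ 62 (mod 181)
17^17 = 17^16 · 17^1 ≡ 62 · 17 ≡ 149 (mod 181).
So B = 149. Amara then computes K = B^x mod p = 149^16 mod 181.
149^1 ≡ 149 (mod 181)
149^2 = (149^1)^2 ≡ 149^2 = 22201 ≡ 119 (mod 181)
149^4 = (149^2)^2 ≡ 119^2 = 14161 ≡ 43 (mod 181)
149^8 = (149^4)^2 ≡ 43^2 = 1849 ≡ 39 (mod 181)
149^16 = (149^8)^2 ≡ 39^2 = 1521 ≡ 73 (mod 181)

73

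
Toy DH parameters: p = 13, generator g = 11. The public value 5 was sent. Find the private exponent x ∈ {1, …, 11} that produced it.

3

Try successive powers of 11 modulo 13:
11^1 ≡ 11
11^2 ≡ 4
11^3 ≡ 5
Found: x = 3.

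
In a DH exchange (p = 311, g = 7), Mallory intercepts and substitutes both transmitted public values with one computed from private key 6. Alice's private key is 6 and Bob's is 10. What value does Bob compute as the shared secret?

Bob receives Mallory's public value M = 7^6 mod 311 instead of the honest one.
7^1 ≡ 7 (mod 311)
7^2 = (7^1)^2 ≡ 7^2 = 49 ≡ 49 (mod 311)
7^4 = (7^2)^2 ≡ 49^2 = 2401 ≡ 224 (mod 311)
7^6 = 7^4 · 7^2 ≡ 224 · 49 ≡ 91 (mod 311).
So M = 91. Bob computes K = M^10 mod 311.
91^1 ≡ 91 (mod 311)
91^2 = (91^1)^2 ≡ 91^2 = 8281 ≡ 195 (mod 311)
91^4 = (91^2)^2 ≡ 195^2 = 38025 ≡ 83 (mod 311)
91^8 = (91^4)^2 ≡ 83^2 = 6889 ≡ 47 (mod 311)
91^10 = 91^8 · 91^2 ≡ 47 · 195 ≡ 146 (mod 311).

146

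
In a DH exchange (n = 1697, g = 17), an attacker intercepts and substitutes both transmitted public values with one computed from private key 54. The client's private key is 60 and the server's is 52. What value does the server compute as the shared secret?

995

The server receives an attacker's public value M = 17^54 mod 1697 instead of the honest one.
17^1 ≡ 17 (mod 1697)
17^2 = (17^1)^2 ≡ 17^2 = 289 ≡ 289 (mod 1697)
17^4 = (17^2)^2 ≡ 289^2 = 83521 ≡ 368 (mod 1697)
17^8 = (17^4)^2 ≡ 368^2 = 135424 ≡ 1361 (mod 1697)
17^16 = (17^8)^2 ≡ 1361^2 = 1852321 ≡ 894 (mod 1697)
17^32 = (17^16)^2 ≡ 894^2 = 799236 ≡ 1646 (mod 1697)
17^54 = 17^32 · 17^16 · 17^4 · 17^2 ≡ 1646 · 894 · 368 · 289 ≡ 1500 (mod 1697).
So M = 1500. The server computes K = M^52 mod 1697.
1500^1 ≡ 1500 (mod 1697)
1500^2 = (1500^1)^2 ≡ 1500^2 = 2250000 ≡ 1475 (mod 1697)
1500^4 = (1500^2)^2 ≡ 1475^2 = 2175625 ≡ 71 (mod 1697)
1500^8 = (1500^4)^2 ≡ 71^2 = 5041 ≡ 1647 (mod 1697)
1500^16 = (1500^8)^2 ≡ 1647^2 = 2712609 ≡ 803 (mod 1697)
1500^32 = (1500^16)^2 ≡ 803^2 = 644809 ≡ 1646 (mod 1697)
1500^52 = 1500^32 · 1500^16 · 1500^4 ≡ 1646 · 803 · 71 ≡ 995 (mod 1697).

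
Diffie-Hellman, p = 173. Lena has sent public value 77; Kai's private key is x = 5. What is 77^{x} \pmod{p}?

34

Shared key K = 77^5 mod 173.
77^1 ≡ 77 (mod 173)
77^2 = (77^1)^2 ≡ 77^2 = 5929 ≡ 47 (mod 173)
77^4 = (77^2)^2 ≡ 47^2 = 2209 ≡ 133 (mod 173)
77^5 = 77^4 · 77^1 ≡ 133 · 77 ≡ 34 (mod 173).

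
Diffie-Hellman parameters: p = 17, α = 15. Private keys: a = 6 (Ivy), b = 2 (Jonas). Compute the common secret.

Ivy sends A = α^a mod p = 15^6 mod 17.
15^1 ≡ 15 (mod 17)
15^2 = (15^1)^2 ≡ 15^2 = 225 ≡ 4 (mod 17)
15^4 = (15^2)^2 ≡ 4^2 = 16 ≡ 16 (mod 17)
15^6 = 15^4 · 15^2 ≡ 16 · 4 ≡ 13 (mod 17).
So A = 13. Jonas then computes K = A^b mod p = 13^2 mod 17.
13^1 ≡ 13 (mod 17)
13^2 = (13^1)^2 ≡ 13^2 = 169 ≡ 16 (mod 17)

16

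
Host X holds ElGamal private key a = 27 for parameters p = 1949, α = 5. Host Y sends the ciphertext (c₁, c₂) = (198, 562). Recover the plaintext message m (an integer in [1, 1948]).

1537

Shared mask s = c₁^a mod p = 198^27 mod 1949.
198^1 ≡ 198 (mod 1949)
198^2 = (198^1)^2 ≡ 198^2 = 39204 ≡ 224 (mod 1949)
198^4 = (198^2)^2 ≡ 224^2 = 50176 ≡ 1451 (mod 1949)
198^8 = (198^4)^2 ≡ 1451^2 = 2105401 ≡ 481 (mod 1949)
198^16 = (198^8)^2 ≡ 481^2 = 231361 ≡ 1379 (mod 1949)
198^27 = 198^16 · 198^8 · 198^2 · 198^1 ≡ 1379 · 481 · 224 · 198 ≡ 519 (mod 1949).
So s = 519; s⁻¹ ≡ 353 (mod 1949).
m = c₂ · s⁻¹ mod 1949 = 562 · 353 mod 1949 = 1537.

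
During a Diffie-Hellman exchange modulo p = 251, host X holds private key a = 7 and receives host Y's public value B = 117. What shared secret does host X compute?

Shared key K = 117^7 mod 251.
117^1 ≡ 117 (mod 251)
117^2 = (117^1)^2 ≡ 117^2 = 13689 ≡ 135 (mod 251)
117^4 = (117^2)^2 ≡ 135^2 = 18225 ≡ 153 (mod 251)
117^7 = 117^4 · 117^2 · 117^1 ≡ 153 · 135 · 117 ≡ 7 (mod 251).

7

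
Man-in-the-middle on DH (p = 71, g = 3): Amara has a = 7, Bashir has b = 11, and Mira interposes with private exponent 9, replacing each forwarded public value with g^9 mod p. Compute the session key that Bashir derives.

15

Bashir receives Mira's public value M = 3^9 mod 71 instead of the honest one.
3^1 ≡ 3 (mod 71)
3^2 = (3^1)^2 ≡ 3^2 = 9 ≡ 9 (mod 71)
3^4 = (3^2)^2 ≡ 9^2 = 81 ≡ 10 (mod 71)
3^8 = (3^4)^2 ≡ 10^2 = 100 ≡ 29 (mod 71)
3^9 = 3^8 · 3^1 ≡ 29 · 3 ≡ 16 (mod 71).
So M = 16. Bashir computes K = M^11 mod 71.
16^1 ≡ 16 (mod 71)
16^2 = (16^1)^2 ≡ 16^2 = 256 ≡ 43 (mod 71)
16^4 = (16^2)^2 ≡ 43^2 = 1849 ≡ 3 (mod 71)
16^8 = (16^4)^2 ≡ 3^2 = 9 ≡ 9 (mod 71)
16^11 = 16^8 · 16^2 · 16^1 ≡ 9 · 43 · 16 ≡ 15 (mod 71).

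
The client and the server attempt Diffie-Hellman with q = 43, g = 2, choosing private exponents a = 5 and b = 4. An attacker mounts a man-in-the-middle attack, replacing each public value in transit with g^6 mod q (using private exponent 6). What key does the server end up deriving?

35

The server receives an attacker's public value M = 2^6 mod 43 instead of the honest one.
2^1 ≡ 2 (mod 43)
2^2 = (2^1)^2 ≡ 2^2 = 4 ≡ 4 (mod 43)
2^4 = (2^2)^2 ≡ 4^2 = 16 ≡ 16 (mod 43)
2^6 = 2^4 · 2^2 ≡ 16 · 4 ≡ 21 (mod 43).
So M = 21. The server computes K = M^4 mod 43.
21^1 ≡ 21 (mod 43)
21^2 = (21^1)^2 ≡ 21^2 = 441 ≡ 11 (mod 43)
21^4 = (21^2)^2 ≡ 11^2 = 121 ≡ 35 (mod 43)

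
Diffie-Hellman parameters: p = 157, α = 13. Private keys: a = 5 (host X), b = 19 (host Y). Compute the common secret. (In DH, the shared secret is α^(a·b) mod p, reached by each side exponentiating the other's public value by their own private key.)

Host X sends A = α^a mod p = 13^5 mod 157.
13^1 ≡ 13 (mod 157)
13^2 = (13^1)^2 ≡ 13^2 = 169 ≡ 12 (mod 157)
13^4 = (13^2)^2 ≡ 12^2 = 144 ≡ 144 (mod 157)
13^5 = 13^4 · 13^1 ≡ 144 · 13 ≡ 145 (mod 157).
So A = 145. Host Y then computes K = A^b mod p = 145^19 mod 157.
145^1 ≡ 145 (mod 157)
145^2 = (145^1)^2 ≡ 145^2 = 21025 ≡ 144 (mod 157)
145^4 = (145^2)^2 ≡ 144^2 = 20736 ≡ 12 (mod 157)
145^8 = (145^4)^2 ≡ 12^2 = 144 ≡ 144 (mod 157)
145^16 = (145^8)^2 ≡ 144^2 = 20736 ≡ 12 (mod 157)
145^19 = 145^16 · 145^2 · 145^1 ≡ 12 · 144 · 145 ≡ 145 (mod 157).

145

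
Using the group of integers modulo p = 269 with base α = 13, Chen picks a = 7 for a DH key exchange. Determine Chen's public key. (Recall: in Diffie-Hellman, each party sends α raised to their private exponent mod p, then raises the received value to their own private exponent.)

232

Public value = 13^7 mod 269.
13^1 ≡ 13 (mod 269)
13^2 = (13^1)^2 ≡ 13^2 = 169 ≡ 169 (mod 269)
13^4 = (13^2)^2 ≡ 169^2 = 28561 ≡ 47 (mod 269)
13^7 = 13^4 · 13^2 · 13^1 ≡ 47 · 169 · 13 ≡ 232 (mod 269).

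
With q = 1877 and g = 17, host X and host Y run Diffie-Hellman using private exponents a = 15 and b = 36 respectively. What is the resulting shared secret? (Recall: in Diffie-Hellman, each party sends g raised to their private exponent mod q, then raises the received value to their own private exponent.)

Host Y sends B = g^b mod q = 17^36 mod 1877.
17^1 ≡ 17 (mod 1877)
17^2 = (17^1)^2 ≡ 17^2 = 289 ≡ 289 (mod 1877)
17^4 = (17^2)^2 ≡ 289^2 = 83521 ≡ 933 (mod 1877)
17^8 = (17^4)^2 ≡ 933^2 = 870489 ≡ 1438 (mod 1877)
17^16 = (17^8)^2 ≡ 1438^2 = 2067844 ≡ 1267 (mod 1877)
17^32 = (17^16)^2 ≡ 1267^2 = 1605289 ≡ 454 (mod 1877)
17^36 = 17^32 · 17^4 ≡ 454 · 933 ≡ 1257 (mod 1877).
So B = 1257. Host X then computes K = B^a mod q = 1257^15 mod 1877.
1257^1 ≡ 1257 (mod 1877)
1257^2 = (1257^1)^2 ≡ 1257^2 = 1580049 ≡ 1492 (mod 1877)
1257^4 = (1257^2)^2 ≡ 1492^2 = 2226064 ≡ 1819 (mod 1877)
1257^8 = (1257^4)^2 ≡ 1819^2 = 3308761 ≡ 1487 (mod 1877)
1257^15 = 1257^8 · 1257^4 · 1257^2 · 1257^1 ≡ 1487 · 1819 · 1492 · 1257 ≡ 784 (mod 1877).

784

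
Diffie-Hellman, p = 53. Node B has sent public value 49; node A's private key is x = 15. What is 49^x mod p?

16

Shared key K = 49^15 mod 53.
49^1 ≡ 49 (mod 53)
49^2 = (49^1)^2 ≡ 49^2 = 2401 ≡ 16 (mod 53)
49^4 = (49^2)^2 ≡ 16^2 = 256 ≡ 44 (mod 53)
49^8 = (49^4)^2 ≡ 44^2 = 1936 ≡ 28 (mod 53)
49^15 = 49^8 · 49^4 · 49^2 · 49^1 ≡ 28 · 44 · 16 · 49 ≡ 16 (mod 53).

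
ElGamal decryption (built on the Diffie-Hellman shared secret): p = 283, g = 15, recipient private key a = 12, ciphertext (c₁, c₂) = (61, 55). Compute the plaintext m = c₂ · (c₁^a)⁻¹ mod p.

Shared mask s = c₁^a mod p = 61^12 mod 283.
61^1 ≡ 61 (mod 283)
61^2 = (61^1)^2 ≡ 61^2 = 3721 ≡ 42 (mod 283)
61^4 = (61^2)^2 ≡ 42^2 = 1764 ≡ 66 (mod 283)
61^8 = (61^4)^2 ≡ 66^2 = 4356 ≡ 111 (mod 283)
61^12 = 61^8 · 61^4 ≡ 111 · 66 ≡ 251 (mod 283).
So s = 251; s⁻¹ ≡ 168 (mod 283).
m = c₂ · s⁻¹ mod 283 = 55 · 168 mod 283 = 184.

184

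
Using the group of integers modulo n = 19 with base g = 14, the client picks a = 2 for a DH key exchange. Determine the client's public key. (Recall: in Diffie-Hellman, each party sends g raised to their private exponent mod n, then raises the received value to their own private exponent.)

Public value = 14^2 mod 19.
14^1 ≡ 14 (mod 19)
14^2 = (14^1)^2 ≡ 14^2 = 196 ≡ 6 (mod 19)

6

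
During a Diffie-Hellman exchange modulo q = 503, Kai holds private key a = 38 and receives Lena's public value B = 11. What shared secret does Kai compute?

Shared key K = 11^38 mod 503.
11^1 ≡ 11 (mod 503)
11^2 = (11^1)^2 ≡ 11^2 = 121 ≡ 121 (mod 503)
11^4 = (11^2)^2 ≡ 121^2 = 14641 ≡ 54 (mod 503)
11^8 = (11^4)^2 ≡ 54^2 = 2916 ≡ 401 (mod 503)
11^16 = (11^8)^2 ≡ 401^2 = 160801 ≡ 344 (mod 503)
11^32 = (11^16)^2 ≡ 344^2 = 118336 ≡ 131 (mod 503)
11^38 = 11^32 · 11^4 · 11^2 ≡ 131 · 54 · 121 ≡ 351 (mod 503).

351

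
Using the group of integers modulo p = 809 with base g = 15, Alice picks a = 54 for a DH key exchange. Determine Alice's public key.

557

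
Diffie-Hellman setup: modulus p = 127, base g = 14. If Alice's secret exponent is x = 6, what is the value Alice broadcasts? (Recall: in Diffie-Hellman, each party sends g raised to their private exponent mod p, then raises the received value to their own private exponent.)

87

Public value = 14^6 mod 127.
14^1 ≡ 14 (mod 127)
14^2 = (14^1)^2 ≡ 14^2 = 196 ≡ 69 (mod 127)
14^4 = (14^2)^2 ≡ 69^2 = 4761 ≡ 62 (mod 127)
14^6 = 14^4 · 14^2 ≡ 62 · 69 ≡ 87 (mod 127).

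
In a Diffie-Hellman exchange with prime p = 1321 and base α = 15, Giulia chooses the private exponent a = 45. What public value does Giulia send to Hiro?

707

Public value = 15^45 (mod 1321).
15^1 ≡ 15 (mod 1321)
15^2 = (15^1)^2 ≡ 15^2 = 225 ≡ 225 (mod 1321)
15^4 = (15^2)^2 ≡ 225^2 = 50625 ≡ 427 (mod 1321)
15^8 = (15^4)^2 ≡ 427^2 = 182329 ≡ 31 (mod 1321)
15^16 = (15^8)^2 ≡ 31^2 = 961 ≡ 961 (mod 1321)
15^32 = (15^16)^2 ≡ 961^2 = 923521 ≡ 142 (mod 1321)
15^45 = 15^32 · 15^8 · 15^4 · 15^1 ≡ 142 · 31 · 427 · 15 ≡ 707 (mod 1321).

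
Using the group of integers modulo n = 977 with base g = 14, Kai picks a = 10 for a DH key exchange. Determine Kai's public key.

Public value = 14^{10} \pmod{977}.
14^1 ≡ 14 (mod 977)
14^2 = (14^1)^2 ≡ 14^2 = 196 ≡ 196 (mod 977)
14^4 = (14^2)^2 ≡ 196^2 = 38416 ≡ 313 (mod 977)
14^8 = (14^4)^2 ≡ 313^2 = 97969 ≡ 269 (mod 977)
14^10 = 14^8 · 14^2 ≡ 269 · 196 ≡ 943 (mod 977).

943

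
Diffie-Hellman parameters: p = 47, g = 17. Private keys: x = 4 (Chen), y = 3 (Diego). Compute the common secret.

Diego sends B = g^y mod p = 17^3 mod 47.
17^1 ≡ 17 (mod 47)
17^2 = (17^1)^2 ≡ 17^2 = 289 ≡ 7 (mod 47)
17^3 = 17^2 · 17^1 ≡ 7 · 17 ≡ 25 (mod 47).
So B = 25. Chen then computes K = B^x mod p = 25^4 mod 47.
25^1 ≡ 25 (mod 47)
25^2 = (25^1)^2 ≡ 25^2 = 625 ≡ 14 (mod 47)
25^4 = (25^2)^2 ≡ 14^2 = 196 ≡ 8 (mod 47)

8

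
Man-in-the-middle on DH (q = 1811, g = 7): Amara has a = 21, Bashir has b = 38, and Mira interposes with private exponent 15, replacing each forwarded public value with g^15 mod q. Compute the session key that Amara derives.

Amara receives Mira's public value M = 7^15 mod 1811 instead of the honest one.
7^1 ≡ 7 (mod 1811)
7^2 = (7^1)^2 ≡ 7^2 = 49 ≡ 49 (mod 1811)
7^4 = (7^2)^2 ≡ 49^2 = 2401 ≡ 590 (mod 1811)
7^8 = (7^4)^2 ≡ 590^2 = 348100 ≡ 388 (mod 1811)
7^15 = 7^8 · 7^4 · 7^2 · 7^1 ≡ 388 · 590 · 49 · 7 ≡ 33 (mod 1811).
So M = 33. Amara computes K = M^21 mod 1811.
33^1 ≡ 33 (mod 1811)
33^2 = (33^1)^2 ≡ 33^2 = 1089 ≡ 1089 (mod 1811)
33^4 = (33^2)^2 ≡ 1089^2 = 1185921 ≡ 1527 (mod 1811)
33^8 = (33^4)^2 ≡ 1527^2 = 2331729 ≡ 972 (mod 1811)
33^16 = (33^8)^2 ≡ 972^2 = 944784 ≡ 1253 (mod 1811)
33^21 = 33^16 · 33^4 · 33^1 ≡ 1253 · 1527 · 33 ≡ 1219 (mod 1811).

1219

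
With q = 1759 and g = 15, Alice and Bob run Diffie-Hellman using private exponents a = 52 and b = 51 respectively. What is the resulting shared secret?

Alice sends A = g^a mod q = 15^52 mod 1759.
15^1 ≡ 15 (mod 1759)
15^2 = (15^1)^2 ≡ 15^2 = 225 ≡ 225 (mod 1759)
15^4 = (15^2)^2 ≡ 225^2 = 50625 ≡ 1373 (mod 1759)
15^8 = (15^4)^2 ≡ 1373^2 = 1885129 ≡ 1240 (mod 1759)
15^16 = (15^8)^2 ≡ 1240^2 = 1537600 ≡ 234 (mod 1759)
15^32 = (15^16)^2 ≡ 234^2 = 54756 ≡ 227 (mod 1759)
15^52 = 15^32 · 15^16 · 15^4 ≡ 227 · 234 · 1373 ≡ 1115 (mod 1759).
So A = 1115. Bob then computes K = A^b mod q = 1115^51 mod 1759.
1115^1 ≡ 1115 (mod 1759)
1115^2 = (1115^1)^2 ≡ 1115^2 = 1243225 ≡ 1371 (mod 1759)
1115^4 = (1115^2)^2 ≡ 1371^2 = 1879641 ≡ 1029 (mod 1759)
1115^8 = (1115^4)^2 ≡ 1029^2 = 1058841 ≡ 1682 (mod 1759)
1115^16 = (1115^8)^2 ≡ 1682^2 = 2829124 ≡ 652 (mod 1759)
1115^32 = (1115^16)^2 ≡ 652^2 = 425104 ≡ 1185 (mod 1759)
1115^51 = 1115^32 · 1115^16 · 1115^2 · 1115^1 ≡ 1185 · 652 · 1371 · 1115 ≡ 688 (mod 1759).

688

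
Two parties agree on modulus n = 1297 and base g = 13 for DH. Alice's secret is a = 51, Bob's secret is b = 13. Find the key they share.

Alice sends A = g^a mod n = 13^51 mod 1297.
13^1 ≡ 13 (mod 1297)
13^2 = (13^1)^2 ≡ 13^2 = 169 ≡ 169 (mod 1297)
13^4 = (13^2)^2 ≡ 169^2 = 28561 ≡ 27 (mod 1297)
13^8 = (13^4)^2 ≡ 27^2 = 729 ≡ 729 (mod 1297)
13^16 = (13^8)^2 ≡ 729^2 = 531441 ≡ 968 (mod 1297)
13^32 = (13^16)^2 ≡ 968^2 = 937024 ≡ 590 (mod 1297)
13^51 = 13^32 · 13^16 · 13^2 · 13^1 ≡ 590 · 968 · 169 · 13 ≡ 415 (mod 1297).
So A = 415. Bob then computes K = A^b mod n = 415^13 mod 1297.
415^1 ≡ 415 (mod 1297)
415^2 = (415^1)^2 ≡ 415^2 = 172225 ≡ 1021 (mod 1297)
415^4 = (415^2)^2 ≡ 1021^2 = 1042441 ≡ 950 (mod 1297)
415^8 = (415^4)^2 ≡ 950^2 = 902500 ≡ 1085 (mod 1297)
415^13 = 415^8 · 415^4 · 415^1 ≡ 1085 · 950 · 415 ≡ 274 (mod 1297).

274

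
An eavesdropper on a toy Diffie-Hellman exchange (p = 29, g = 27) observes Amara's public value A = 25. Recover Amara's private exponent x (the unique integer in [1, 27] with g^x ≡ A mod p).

16

Try successive powers of 27 modulo 29:
27^1 ≡ 27
27^2 ≡ 4
27^3 ≡ 21
27^4 ≡ 16
27^5 ≡ 26
27^6 ≡ 6
27^7 ≡ 17
27^8 ≡ 24
27^9 ≡ 10
27^10 ≡ 9
27^11 ≡ 11
27^12 ≡ 7
27^13 ≡ 15
27^14 ≡ 28
27^15 ≡ 2
27^16 ≡ 25
Found: x = 16.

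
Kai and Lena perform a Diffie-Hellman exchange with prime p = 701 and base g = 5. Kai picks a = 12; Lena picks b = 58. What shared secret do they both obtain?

83

Lena sends B = g^b mod p = 5^58 mod 701.
5^1 ≡ 5 (mod 701)
5^2 = (5^1)^2 ≡ 5^2 = 25 ≡ 25 (mod 701)
5^4 = (5^2)^2 ≡ 25^2 = 625 ≡ 625 (mod 701)
5^8 = (5^4)^2 ≡ 625^2 = 390625 ≡ 168 (mod 701)
5^16 = (5^8)^2 ≡ 168^2 = 28224 ≡ 184 (mod 701)
5^32 = (5^16)^2 ≡ 184^2 = 33856 ≡ 208 (mod 701)
5^58 = 5^32 · 5^16 · 5^8 · 5^2 ≡ 208 · 184 · 168 · 25 ≡ 296 (mod 701).
So B = 296. Kai then computes K = B^a mod p = 296^12 mod 701.
296^1 ≡ 296 (mod 701)
296^2 = (296^1)^2 ≡ 296^2 = 87616 ≡ 692 (mod 701)
296^4 = (296^2)^2 ≡ 692^2 = 478864 ≡ 81 (mod 701)
296^8 = (296^4)^2 ≡ 81^2 = 6561 ≡ 252 (mod 701)
296^12 = 296^8 · 296^4 ≡ 252 · 81 ≡ 83 (mod 701).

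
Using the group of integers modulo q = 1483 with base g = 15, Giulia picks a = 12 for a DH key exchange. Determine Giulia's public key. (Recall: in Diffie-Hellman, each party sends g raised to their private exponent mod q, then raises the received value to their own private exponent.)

1307

Public value = 15^12 (mod 1483).
15^1 ≡ 15 (mod 1483)
15^2 = (15^1)^2 ≡ 15^2 = 225 ≡ 225 (mod 1483)
15^4 = (15^2)^2 ≡ 225^2 = 50625 ≡ 203 (mod 1483)
15^8 = (15^4)^2 ≡ 203^2 = 41209 ≡ 1168 (mod 1483)
15^12 = 15^8 · 15^4 ≡ 1168 · 203 ≡ 1307 (mod 1483).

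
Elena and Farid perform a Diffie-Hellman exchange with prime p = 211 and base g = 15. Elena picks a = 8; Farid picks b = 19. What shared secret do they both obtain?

Farid sends B = g^b mod p = 15^19 mod 211.
15^1 ≡ 15 (mod 211)
15^2 = (15^1)^2 ≡ 15^2 = 225 ≡ 14 (mod 211)
15^4 = (15^2)^2 ≡ 14^2 = 196 ≡ 196 (mod 211)
15^8 = (15^4)^2 ≡ 196^2 = 38416 ≡ 14 (mod 211)
15^16 = (15^8)^2 ≡ 14^2 = 196 ≡ 196 (mod 211)
15^19 = 15^16 · 15^2 · 15^1 ≡ 196 · 14 · 15 ≡ 15 (mod 211).
So B = 15. Elena then computes K = B^a mod p = 15^8 mod 211.
15^1 ≡ 15 (mod 211)
15^2 = (15^1)^2 ≡ 15^2 = 225 ≡ 14 (mod 211)
15^4 = (15^2)^2 ≡ 14^2 = 196 ≡ 196 (mod 211)
15^8 = (15^4)^2 ≡ 196^2 = 38416 ≡ 14 (mod 211)

14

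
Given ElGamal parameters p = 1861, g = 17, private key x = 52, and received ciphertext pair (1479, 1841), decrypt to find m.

364

Shared mask s = c₁^x mod p = 1479^52 mod 1861.
1479^1 ≡ 1479 (mod 1861)
1479^2 = (1479^1)^2 ≡ 1479^2 = 2187441 ≡ 766 (mod 1861)
1479^4 = (1479^2)^2 ≡ 766^2 = 586756 ≡ 541 (mod 1861)
1479^8 = (1479^4)^2 ≡ 541^2 = 292681 ≡ 504 (mod 1861)
1479^16 = (1479^8)^2 ≡ 504^2 = 254016 ≡ 920 (mod 1861)
1479^32 = (1479^16)^2 ≡ 920^2 = 846400 ≡ 1506 (mod 1861)
1479^52 = 1479^32 · 1479^16 · 1479^4 ≡ 1506 · 920 · 541 ≡ 184 (mod 1861).
So s = 184; s⁻¹ ≡ 354 (mod 1861).
m = c₂ · s⁻¹ mod 1861 = 1841 · 354 mod 1861 = 364.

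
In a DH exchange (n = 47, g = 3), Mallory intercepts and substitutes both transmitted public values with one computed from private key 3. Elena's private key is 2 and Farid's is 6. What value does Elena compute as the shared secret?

24

Elena receives Mallory's public value M = 3^3 mod 47 instead of the honest one.
3^1 ≡ 3 (mod 47)
3^2 = (3^1)^2 ≡ 3^2 = 9 ≡ 9 (mod 47)
3^3 = 3^2 · 3^1 ≡ 9 · 3 ≡ 27 (mod 47).
So M = 27. Elena computes K = M^2 mod 47.
27^1 ≡ 27 (mod 47)
27^2 = (27^1)^2 ≡ 27^2 = 729 ≡ 24 (mod 47)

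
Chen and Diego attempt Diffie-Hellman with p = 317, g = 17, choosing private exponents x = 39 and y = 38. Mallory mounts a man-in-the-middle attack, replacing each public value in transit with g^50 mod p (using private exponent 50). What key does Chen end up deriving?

Chen receives Mallory's public value M = 17^50 mod 317 instead of the honest one.
17^1 ≡ 17 (mod 317)
17^2 = (17^1)^2 ≡ 17^2 = 289 ≡ 289 (mod 317)
17^4 = (17^2)^2 ≡ 289^2 = 83521 ≡ 150 (mod 317)
17^8 = (17^4)^2 ≡ 150^2 = 22500 ≡ 310 (mod 317)
17^16 = (17^8)^2 ≡ 310^2 = 96100 ≡ 49 (mod 317)
17^32 = (17^16)^2 ≡ 49^2 = 2401 ≡ 182 (mod 317)
17^50 = 17^32 · 17^16 · 17^2 ≡ 182 · 49 · 289 ≡ 92 (mod 317).
So M = 92. Chen computes K = M^39 mod 317.
92^1 ≡ 92 (mod 317)
92^2 = (92^1)^2 ≡ 92^2 = 8464 ≡ 222 (mod 317)
92^4 = (92^2)^2 ≡ 222^2 = 49284 ≡ 149 (mod 317)
92^8 = (92^4)^2 ≡ 149^2 = 22201 ≡ 11 (mod 317)
92^16 = (92^8)^2 ≡ 11^2 = 121 ≡ 121 (mod 317)
92^32 = (92^16)^2 ≡ 121^2 = 14641 ≡ 59 (mod 317)
92^39 = 92^32 · 92^4 · 92^2 · 92^1 ≡ 59 · 149 · 222 · 92 ≡ 169 (mod 317).

169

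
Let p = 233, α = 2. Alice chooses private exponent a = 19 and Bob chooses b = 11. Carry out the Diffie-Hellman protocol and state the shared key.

Alice sends A = α^a mod p = 2^19 mod 233.
2^1 ≡ 2 (mod 233)
2^2 = (2^1)^2 ≡ 2^2 = 4 ≡ 4 (mod 233)
2^4 = (2^2)^2 ≡ 4^2 = 16 ≡ 16 (mod 233)
2^8 = (2^4)^2 ≡ 16^2 = 256 ≡ 23 (mod 233)
2^16 = (2^8)^2 ≡ 23^2 = 529 ≡ 63 (mod 233)
2^19 = 2^16 · 2^2 · 2^1 ≡ 63 · 4 · 2 ≡ 38 (mod 233).
So A = 38. Bob then computes K = A^b mod p = 38^11 mod 233.
38^1 ≡ 38 (mod 233)
38^2 = (38^1)^2 ≡ 38^2 = 1444 ≡ 46 (mod 233)
38^4 = (38^2)^2 ≡ 46^2 = 2116 ≡ 19 (mod 233)
38^8 = (38^4)^2 ≡ 19^2 = 361 ≡ 128 (mod 233)
38^11 = 38^8 · 38^2 · 38^1 ≡ 128 · 46 · 38 ≡ 64 (mod 233).

64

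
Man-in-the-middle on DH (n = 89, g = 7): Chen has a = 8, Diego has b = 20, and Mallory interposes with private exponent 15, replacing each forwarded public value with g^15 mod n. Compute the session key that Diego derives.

22

Diego receives Mallory's public value M = 7^15 mod 89 instead of the honest one.
7^1 ≡ 7 (mod 89)
7^2 = (7^1)^2 ≡ 7^2 = 49 ≡ 49 (mod 89)
7^4 = (7^2)^2 ≡ 49^2 = 2401 ≡ 87 (mod 89)
7^8 = (7^4)^2 ≡ 87^2 = 7569 ≡ 4 (mod 89)
7^15 = 7^8 · 7^4 · 7^2 · 7^1 ≡ 4 · 87 · 49 · 7 ≡ 15 (mod 89).
So M = 15. Diego computes K = M^20 mod 89.
15^1 ≡ 15 (mod 89)
15^2 = (15^1)^2 ≡ 15^2 = 225 ≡ 47 (mod 89)
15^4 = (15^2)^2 ≡ 47^2 = 2209 ≡ 73 (mod 89)
15^8 = (15^4)^2 ≡ 73^2 = 5329 ≡ 78 (mod 89)
15^16 = (15^8)^2 ≡ 78^2 = 6084 ≡ 32 (mod 89)
15^20 = 15^16 · 15^4 ≡ 32 · 73 ≡ 22 (mod 89).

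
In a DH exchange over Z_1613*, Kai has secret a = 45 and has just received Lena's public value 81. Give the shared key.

1412

Shared key K = 81^45 mod 1613.
81^1 ≡ 81 (mod 1613)
81^2 = (81^1)^2 ≡ 81^2 = 6561 ≡ 109 (mod 1613)
81^4 = (81^2)^2 ≡ 109^2 = 11881 ≡ 590 (mod 1613)
81^8 = (81^4)^2 ≡ 590^2 = 348100 ≡ 1305 (mod 1613)
81^16 = (81^8)^2 ≡ 1305^2 = 1703025 ≡ 1310 (mod 1613)
81^32 = (81^16)^2 ≡ 1310^2 = 1716100 ≡ 1481 (mod 1613)
81^45 = 81^32 · 81^8 · 81^4 · 81^1 ≡ 1481 · 1305 · 590 · 81 ≡ 1412 (mod 1613).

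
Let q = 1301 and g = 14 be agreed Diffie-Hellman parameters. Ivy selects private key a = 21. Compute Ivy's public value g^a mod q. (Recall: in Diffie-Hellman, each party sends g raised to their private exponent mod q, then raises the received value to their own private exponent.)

Public value = 14^21 mod 1301.
14^1 ≡ 14 (mod 1301)
14^2 = (14^1)^2 ≡ 14^2 = 196 ≡ 196 (mod 1301)
14^4 = (14^2)^2 ≡ 196^2 = 38416 ≡ 687 (mod 1301)
14^8 = (14^4)^2 ≡ 687^2 = 471969 ≡ 1007 (mod 1301)
14^16 = (14^8)^2 ≡ 1007^2 = 1014049 ≡ 570 (mod 1301)
14^21 = 14^16 · 14^4 · 14^1 ≡ 570 · 687 · 14 ≡ 1147 (mod 1301).

1147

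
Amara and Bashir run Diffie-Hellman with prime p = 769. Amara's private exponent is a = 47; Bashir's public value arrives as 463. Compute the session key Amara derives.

231

Shared key K = 463^47 mod 769.
463^1 ≡ 463 (mod 769)
463^2 = (463^1)^2 ≡ 463^2 = 214369 ≡ 587 (mod 769)
463^4 = (463^2)^2 ≡ 587^2 = 344569 ≡ 57 (mod 769)
463^8 = (463^4)^2 ≡ 57^2 = 3249 ≡ 173 (mod 769)
463^16 = (463^8)^2 ≡ 173^2 = 29929 ≡ 707 (mod 769)
463^32 = (463^16)^2 ≡ 707^2 = 499849 ≡ 768 (mod 769)
463^47 = 463^32 · 463^8 · 463^4 · 463^2 · 463^1 ≡ 768 · 173 · 57 · 587 · 463 ≡ 231 (mod 769).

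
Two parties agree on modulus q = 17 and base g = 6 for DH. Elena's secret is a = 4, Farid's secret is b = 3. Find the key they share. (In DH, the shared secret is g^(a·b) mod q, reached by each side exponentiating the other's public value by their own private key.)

13

Farid sends B = g^b mod q = 6^3 mod 17.
6^1 ≡ 6 (mod 17)
6^2 = (6^1)^2 ≡ 6^2 = 36 ≡ 2 (mod 17)
6^3 = 6^2 · 6^1 ≡ 2 · 6 ≡ 12 (mod 17).
So B = 12. Elena then computes K = B^a mod q = 12^4 mod 17.
12^1 ≡ 12 (mod 17)
12^2 = (12^1)^2 ≡ 12^2 = 144 ≡ 8 (mod 17)
12^4 = (12^2)^2 ≡ 8^2 = 64 ≡ 13 (mod 17)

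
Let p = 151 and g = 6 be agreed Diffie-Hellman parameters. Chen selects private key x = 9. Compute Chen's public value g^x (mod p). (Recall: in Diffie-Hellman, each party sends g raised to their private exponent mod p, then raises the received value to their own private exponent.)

Public value = 6^9 (mod 151).
6^1 ≡ 6 (mod 151)
6^2 = (6^1)^2 ≡ 6^2 = 36 ≡ 36 (mod 151)
6^4 = (6^2)^2 ≡ 36^2 = 1296 ≡ 88 (mod 151)
6^8 = (6^4)^2 ≡ 88^2 = 7744 ≡ 43 (mod 151)
6^9 = 6^8 · 6^1 ≡ 43 · 6 ≡ 107 (mod 151).

107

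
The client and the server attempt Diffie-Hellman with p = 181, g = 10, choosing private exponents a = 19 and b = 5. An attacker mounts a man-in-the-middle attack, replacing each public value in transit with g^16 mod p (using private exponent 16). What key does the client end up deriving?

148

The client receives an attacker's public value M = 10^16 mod 181 instead of the honest one.
10^1 ≡ 10 (mod 181)
10^2 = (10^1)^2 ≡ 10^2 = 100 ≡ 100 (mod 181)
10^4 = (10^2)^2 ≡ 100^2 = 10000 ≡ 45 (mod 181)
10^8 = (10^4)^2 ≡ 45^2 = 2025 ≡ 34 (mod 181)
10^16 = (10^8)^2 ≡ 34^2 = 1156 ≡ 70 (mod 181)
So M = 70. The client computes K = M^19 mod 181.
70^1 ≡ 70 (mod 181)
70^2 = (70^1)^2 ≡ 70^2 = 4900 ≡ 13 (mod 181)
70^4 = (70^2)^2 ≡ 13^2 = 169 ≡ 169 (mod 181)
70^8 = (70^4)^2 ≡ 169^2 = 28561 ≡ 144 (mod 181)
70^16 = (70^8)^2 ≡ 144^2 = 20736 ≡ 102 (mod 181)
70^19 = 70^16 · 70^2 · 70^1 ≡ 102 · 13 · 70 ≡ 148 (mod 181).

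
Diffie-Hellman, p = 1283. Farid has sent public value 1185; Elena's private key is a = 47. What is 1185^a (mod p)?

Shared key K = 1185^47 mod 1283.
1185^1 ≡ 1185 (mod 1283)
1185^2 = (1185^1)^2 ≡ 1185^2 = 1404225 ≡ 623 (mod 1283)
1185^4 = (1185^2)^2 ≡ 623^2 = 388129 ≡ 663 (mod 1283)
1185^8 = (1185^4)^2 ≡ 663^2 = 439569 ≡ 783 (mod 1283)
1185^16 = (1185^8)^2 ≡ 783^2 = 613089 ≡ 1098 (mod 1283)
1185^32 = (1185^16)^2 ≡ 1098^2 = 1205604 ≡ 867 (mod 1283)
1185^47 = 1185^32 · 1185^8 · 1185^4 · 1185^2 · 1185^1 ≡ 867 · 783 · 663 · 623 · 1185 ≡ 969 (mod 1283).

969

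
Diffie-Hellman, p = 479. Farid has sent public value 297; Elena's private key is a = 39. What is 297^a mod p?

Shared key K = 297^39 mod 479.
297^1 ≡ 297 (mod 479)
297^2 = (297^1)^2 ≡ 297^2 = 88209 ≡ 73 (mod 479)
297^4 = (297^2)^2 ≡ 73^2 = 5329 ≡ 60 (mod 479)
297^8 = (297^4)^2 ≡ 60^2 = 3600 ≡ 247 (mod 479)
297^16 = (297^8)^2 ≡ 247^2 = 61009 ≡ 176 (mod 479)
297^32 = (297^16)^2 ≡ 176^2 = 30976 ≡ 320 (mod 479)
297^39 = 297^32 · 297^4 · 297^2 · 297^1 ≡ 320 · 60 · 73 · 297 ≡ 250 (mod 479).

250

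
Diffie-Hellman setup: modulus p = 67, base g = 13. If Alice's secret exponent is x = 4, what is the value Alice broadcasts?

19

Public value = 13^{4} \pmod{67}.
13^1 ≡ 13 (mod 67)
13^2 = (13^1)^2 ≡ 13^2 = 169 ≡ 35 (mod 67)
13^4 = (13^2)^2 ≡ 35^2 = 1225 ≡ 19 (mod 67)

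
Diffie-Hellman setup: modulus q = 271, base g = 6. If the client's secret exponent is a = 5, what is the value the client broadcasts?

188

Public value = 6^5 mod 271.
6^1 ≡ 6 (mod 271)
6^2 = (6^1)^2 ≡ 6^2 = 36 ≡ 36 (mod 271)
6^4 = (6^2)^2 ≡ 36^2 = 1296 ≡ 212 (mod 271)
6^5 = 6^4 · 6^1 ≡ 212 · 6 ≡ 188 (mod 271).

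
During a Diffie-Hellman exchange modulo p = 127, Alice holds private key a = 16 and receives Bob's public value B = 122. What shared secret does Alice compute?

94

Shared key K = 122^16 mod 127.
122^1 ≡ 122 (mod 127)
122^2 = (122^1)^2 ≡ 122^2 = 14884 ≡ 25 (mod 127)
122^4 = (122^2)^2 ≡ 25^2 = 625 ≡ 117 (mod 127)
122^8 = (122^4)^2 ≡ 117^2 = 13689 ≡ 100 (mod 127)
122^16 = (122^8)^2 ≡ 100^2 = 10000 ≡ 94 (mod 127)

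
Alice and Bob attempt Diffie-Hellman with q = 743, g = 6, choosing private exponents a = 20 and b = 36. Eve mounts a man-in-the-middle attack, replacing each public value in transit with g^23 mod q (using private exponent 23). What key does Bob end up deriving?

Bob receives Eve's public value M = 6^23 mod 743 instead of the honest one.
6^1 ≡ 6 (mod 743)
6^2 = (6^1)^2 ≡ 6^2 = 36 ≡ 36 (mod 743)
6^4 = (6^2)^2 ≡ 36^2 = 1296 ≡ 553 (mod 743)
6^8 = (6^4)^2 ≡ 553^2 = 305809 ≡ 436 (mod 743)
6^16 = (6^8)^2 ≡ 436^2 = 190096 ≡ 631 (mod 743)
6^23 = 6^16 · 6^4 · 6^2 · 6^1 ≡ 631 · 553 · 36 · 6 ≡ 282 (mod 743).
So M = 282. Bob computes K = M^36 mod 743.
282^1 ≡ 282 (mod 743)
282^2 = (282^1)^2 ≡ 282^2 = 79524 ≡ 23 (mod 743)
282^4 = (282^2)^2 ≡ 23^2 = 529 ≡ 529 (mod 743)
282^8 = (282^4)^2 ≡ 529^2 = 279841 ≡ 473 (mod 743)
282^16 = (282^8)^2 ≡ 473^2 = 223729 ≡ 86 (mod 743)
282^32 = (282^16)^2 ≡ 86^2 = 7396 ≡ 709 (mod 743)
282^36 = 282^32 · 282^4 ≡ 709 · 529 ≡ 589 (mod 743).

589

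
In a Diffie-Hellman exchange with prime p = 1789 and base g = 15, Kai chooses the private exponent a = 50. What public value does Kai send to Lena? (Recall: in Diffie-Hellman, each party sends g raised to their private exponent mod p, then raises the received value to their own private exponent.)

1478

Public value = 15^50 (mod 1789).
15^1 ≡ 15 (mod 1789)
15^2 = (15^1)^2 ≡ 15^2 = 225 ≡ 225 (mod 1789)
15^4 = (15^2)^2 ≡ 225^2 = 50625 ≡ 533 (mod 1789)
15^8 = (15^4)^2 ≡ 533^2 = 284089 ≡ 1427 (mod 1789)
15^16 = (15^8)^2 ≡ 1427^2 = 2036329 ≡ 447 (mod 1789)
15^32 = (15^16)^2 ≡ 447^2 = 199809 ≡ 1230 (mod 1789)
15^50 = 15^32 · 15^16 · 15^2 ≡ 1230 · 447 · 225 ≡ 1478 (mod 1789).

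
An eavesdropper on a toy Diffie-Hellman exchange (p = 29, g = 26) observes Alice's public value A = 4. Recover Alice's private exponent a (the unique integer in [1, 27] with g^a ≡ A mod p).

6

Try successive powers of 26 modulo 29:
26^1 ≡ 26
26^2 ≡ 9
26^3 ≡ 2
26^4 ≡ 23
26^5 ≡ 18
26^6 ≡ 4
Found: a = 6.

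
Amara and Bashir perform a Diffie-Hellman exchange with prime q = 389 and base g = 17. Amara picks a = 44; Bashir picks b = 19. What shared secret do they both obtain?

66

Bashir sends B = g^b mod q = 17^19 mod 389.
17^1 ≡ 17 (mod 389)
17^2 = (17^1)^2 ≡ 17^2 = 289 ≡ 289 (mod 389)
17^4 = (17^2)^2 ≡ 289^2 = 83521 ≡ 275 (mod 389)
17^8 = (17^4)^2 ≡ 275^2 = 75625 ≡ 159 (mod 389)
17^16 = (17^8)^2 ≡ 159^2 = 25281 ≡ 385 (mod 389)
17^19 = 17^16 · 17^2 · 17^1 ≡ 385 · 289 · 17 ≡ 187 (mod 389).
So B = 187. Amara then computes K = B^a mod q = 187^44 mod 389.
187^1 ≡ 187 (mod 389)
187^2 = (187^1)^2 ≡ 187^2 = 34969 ≡ 348 (mod 389)
187^4 = (187^2)^2 ≡ 348^2 = 121104 ≡ 125 (mod 389)
187^8 = (187^4)^2 ≡ 125^2 = 15625 ≡ 65 (mod 389)
187^16 = (187^8)^2 ≡ 65^2 = 4225 ≡ 335 (mod 389)
187^32 = (187^16)^2 ≡ 335^2 = 112225 ≡ 193 (mod 389)
187^44 = 187^32 · 187^8 · 187^4 ≡ 193 · 65 · 125 ≡ 66 (mod 389).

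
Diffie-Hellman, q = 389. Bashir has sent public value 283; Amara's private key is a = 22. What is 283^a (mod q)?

252

Shared key K = 283^22 mod 389.
283^1 ≡ 283 (mod 389)
283^2 = (283^1)^2 ≡ 283^2 = 80089 ≡ 344 (mod 389)
283^4 = (283^2)^2 ≡ 344^2 = 118336 ≡ 80 (mod 389)
283^8 = (283^4)^2 ≡ 80^2 = 6400 ≡ 176 (mod 389)
283^16 = (283^8)^2 ≡ 176^2 = 30976 ≡ 245 (mod 389)
283^22 = 283^16 · 283^4 · 283^2 ≡ 245 · 80 · 344 ≡ 252 (mod 389).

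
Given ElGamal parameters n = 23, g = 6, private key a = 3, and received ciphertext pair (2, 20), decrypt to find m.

Shared mask s = c₁^a mod n = 2^3 mod 23.
2^1 ≡ 2 (mod 23)
2^2 = (2^1)^2 ≡ 2^2 = 4 ≡ 4 (mod 23)
2^3 = 2^2 · 2^1 ≡ 4 · 2 ≡ 8 (mod 23).
So s = 8; s⁻¹ ≡ 3 (mod 23).
m = c₂ · s⁻¹ mod 23 = 20 · 3 mod 23 = 14.

14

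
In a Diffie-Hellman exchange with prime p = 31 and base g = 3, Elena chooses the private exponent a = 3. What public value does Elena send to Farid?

27

Public value = 3^3 mod 31.
3^1 ≡ 3 (mod 31)
3^2 = (3^1)^2 ≡ 3^2 = 9 ≡ 9 (mod 31)
3^3 = 3^2 · 3^1 ≡ 9 · 3 ≡ 27 (mod 31).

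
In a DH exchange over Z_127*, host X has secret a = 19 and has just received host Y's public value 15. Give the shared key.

Shared key K = 15^19 mod 127.
15^1 ≡ 15 (mod 127)
15^2 = (15^1)^2 ≡ 15^2 = 225 ≡ 98 (mod 127)
15^4 = (15^2)^2 ≡ 98^2 = 9604 ≡ 79 (mod 127)
15^8 = (15^4)^2 ≡ 79^2 = 6241 ≡ 18 (mod 127)
15^16 = (15^8)^2 ≡ 18^2 = 324 ≡ 70 (mod 127)
15^19 = 15^16 · 15^2 · 15^1 ≡ 70 · 98 · 15 ≡ 30 (mod 127).

30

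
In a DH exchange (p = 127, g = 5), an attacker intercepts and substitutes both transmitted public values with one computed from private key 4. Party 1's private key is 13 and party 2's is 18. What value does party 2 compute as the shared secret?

Party 2 receives an attacker's public value M = 5^4 mod 127 instead of the honest one.
5^1 ≡ 5 (mod 127)
5^2 = (5^1)^2 ≡ 5^2 = 25 ≡ 25 (mod 127)
5^4 = (5^2)^2 ≡ 25^2 = 625 ≡ 117 (mod 127)
So M = 117. Party 2 computes K = M^18 mod 127.
117^1 ≡ 117 (mod 127)
117^2 = (117^1)^2 ≡ 117^2 = 13689 ≡ 100 (mod 127)
117^4 = (117^2)^2 ≡ 100^2 = 10000 ≡ 94 (mod 127)
117^8 = (117^4)^2 ≡ 94^2 = 8836 ≡ 73 (mod 127)
117^16 = (117^8)^2 ≡ 73^2 = 5329 ≡ 122 (mod 127)
117^18 = 117^16 · 117^2 ≡ 122 · 100 ≡ 8 (mod 127).

8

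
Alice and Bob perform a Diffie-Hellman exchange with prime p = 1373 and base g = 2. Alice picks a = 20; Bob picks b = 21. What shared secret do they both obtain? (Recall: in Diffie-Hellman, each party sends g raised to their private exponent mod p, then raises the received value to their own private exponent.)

Alice sends A = g^a mod p = 2^20 mod 1373.
2^1 ≡ 2 (mod 1373)
2^2 = (2^1)^2 ≡ 2^2 = 4 ≡ 4 (mod 1373)
2^4 = (2^2)^2 ≡ 4^2 = 16 ≡ 16 (mod 1373)
2^8 = (2^4)^2 ≡ 16^2 = 256 ≡ 256 (mod 1373)
2^16 = (2^8)^2 ≡ 256^2 = 65536 ≡ 1005 (mod 1373)
2^20 = 2^16 · 2^4 ≡ 1005 · 16 ≡ 977 (mod 1373).
So A = 977. Bob then computes K = A^b mod p = 977^21 mod 1373.
977^1 ≡ 977 (mod 1373)
977^2 = (977^1)^2 ≡ 977^2 = 954529 ≡ 294 (mod 1373)
977^4 = (977^2)^2 ≡ 294^2 = 86436 ≡ 1310 (mod 1373)
977^8 = (977^4)^2 ≡ 1310^2 = 1716100 ≡ 1223 (mod 1373)
977^16 = (977^8)^2 ≡ 1223^2 = 1495729 ≡ 532 (mod 1373)
977^21 = 977^16 · 977^4 · 977^1 ≡ 532 · 1310 · 977 ≡ 918 (mod 1373).

918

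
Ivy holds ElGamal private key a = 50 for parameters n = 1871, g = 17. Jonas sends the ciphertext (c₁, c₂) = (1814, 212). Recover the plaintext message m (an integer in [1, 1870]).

998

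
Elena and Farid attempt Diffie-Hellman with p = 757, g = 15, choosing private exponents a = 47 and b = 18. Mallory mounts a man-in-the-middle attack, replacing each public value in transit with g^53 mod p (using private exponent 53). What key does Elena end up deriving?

589

Elena receives Mallory's public value M = 15^53 mod 757 instead of the honest one.
15^1 ≡ 15 (mod 757)
15^2 = (15^1)^2 ≡ 15^2 = 225 ≡ 225 (mod 757)
15^4 = (15^2)^2 ≡ 225^2 = 50625 ≡ 663 (mod 757)
15^8 = (15^4)^2 ≡ 663^2 = 439569 ≡ 509 (mod 757)
15^16 = (15^8)^2 ≡ 509^2 = 259081 ≡ 187 (mod 757)
15^32 = (15^16)^2 ≡ 187^2 = 34969 ≡ 147 (mod 757)
15^53 = 15^32 · 15^16 · 15^4 · 15^1 ≡ 147 · 187 · 663 · 15 ≡ 424 (mod 757).
So M = 424. Elena computes K = M^47 mod 757.
424^1 ≡ 424 (mod 757)
424^2 = (424^1)^2 ≡ 424^2 = 179776 ≡ 367 (mod 757)
424^4 = (424^2)^2 ≡ 367^2 = 134689 ≡ 700 (mod 757)
424^8 = (424^4)^2 ≡ 700^2 = 490000 ≡ 221 (mod 757)
424^16 = (424^8)^2 ≡ 221^2 = 48841 ≡ 393 (mod 757)
424^32 = (424^16)^2 ≡ 393^2 = 154449 ≡ 21 (mod 757)
424^47 = 424^32 · 424^8 · 424^4 · 424^2 · 424^1 ≡ 21 · 221 · 700 · 367 · 424 ≡ 589 (mod 757).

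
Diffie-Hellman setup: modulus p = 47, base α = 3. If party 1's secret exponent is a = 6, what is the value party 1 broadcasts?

24

Public value = 3^6 (mod 47).
3^1 ≡ 3 (mod 47)
3^2 = (3^1)^2 ≡ 3^2 = 9 ≡ 9 (mod 47)
3^4 = (3^2)^2 ≡ 9^2 = 81 ≡ 34 (mod 47)
3^6 = 3^4 · 3^2 ≡ 34 · 9 ≡ 24 (mod 47).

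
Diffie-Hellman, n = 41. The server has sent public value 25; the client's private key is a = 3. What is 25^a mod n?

4

Shared key K = 25^3 mod 41.
25^1 ≡ 25 (mod 41)
25^2 = (25^1)^2 ≡ 25^2 = 625 ≡ 10 (mod 41)
25^3 = 25^2 · 25^1 ≡ 10 · 25 ≡ 4 (mod 41).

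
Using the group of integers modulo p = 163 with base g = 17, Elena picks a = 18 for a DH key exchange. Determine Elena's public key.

104

Public value = 17^18 mod 163.
17^1 ≡ 17 (mod 163)
17^2 = (17^1)^2 ≡ 17^2 = 289 ≡ 126 (mod 163)
17^4 = (17^2)^2 ≡ 126^2 = 15876 ≡ 65 (mod 163)
17^8 = (17^4)^2 ≡ 65^2 = 4225 ≡ 150 (mod 163)
17^16 = (17^8)^2 ≡ 150^2 = 22500 ≡ 6 (mod 163)
17^18 = 17^16 · 17^2 ≡ 6 · 126 ≡ 104 (mod 163).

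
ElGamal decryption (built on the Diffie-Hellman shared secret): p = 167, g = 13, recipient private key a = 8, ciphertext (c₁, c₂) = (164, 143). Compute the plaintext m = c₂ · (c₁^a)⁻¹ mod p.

83

Shared mask s = c₁^a mod p = 164^8 mod 167.
164^1 ≡ 164 (mod 167)
164^2 = (164^1)^2 ≡ 164^2 = 26896 ≡ 9 (mod 167)
164^4 = (164^2)^2 ≡ 9^2 = 81 ≡ 81 (mod 167)
164^8 = (164^4)^2 ≡ 81^2 = 6561 ≡ 48 (mod 167)
So s = 48; s⁻¹ ≡ 87 (mod 167).
m = c₂ · s⁻¹ mod 167 = 143 · 87 mod 167 = 83.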